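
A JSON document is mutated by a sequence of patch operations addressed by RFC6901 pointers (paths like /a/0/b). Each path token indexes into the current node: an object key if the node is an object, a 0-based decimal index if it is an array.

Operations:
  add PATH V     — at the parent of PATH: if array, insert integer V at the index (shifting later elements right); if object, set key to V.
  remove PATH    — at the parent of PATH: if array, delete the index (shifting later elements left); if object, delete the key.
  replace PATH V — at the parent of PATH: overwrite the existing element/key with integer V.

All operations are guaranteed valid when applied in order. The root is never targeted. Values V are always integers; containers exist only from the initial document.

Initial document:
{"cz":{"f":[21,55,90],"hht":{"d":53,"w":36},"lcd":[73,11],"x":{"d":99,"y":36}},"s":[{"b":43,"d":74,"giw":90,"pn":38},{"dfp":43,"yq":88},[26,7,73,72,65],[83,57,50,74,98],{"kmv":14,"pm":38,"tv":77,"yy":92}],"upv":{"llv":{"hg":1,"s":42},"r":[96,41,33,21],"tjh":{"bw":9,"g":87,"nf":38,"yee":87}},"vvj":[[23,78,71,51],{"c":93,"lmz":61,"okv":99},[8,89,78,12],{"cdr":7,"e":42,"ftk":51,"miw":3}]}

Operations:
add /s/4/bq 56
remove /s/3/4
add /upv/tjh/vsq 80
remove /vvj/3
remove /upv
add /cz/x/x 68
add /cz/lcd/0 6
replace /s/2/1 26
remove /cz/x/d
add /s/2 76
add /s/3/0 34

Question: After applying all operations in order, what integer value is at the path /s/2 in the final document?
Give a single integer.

After op 1 (add /s/4/bq 56): {"cz":{"f":[21,55,90],"hht":{"d":53,"w":36},"lcd":[73,11],"x":{"d":99,"y":36}},"s":[{"b":43,"d":74,"giw":90,"pn":38},{"dfp":43,"yq":88},[26,7,73,72,65],[83,57,50,74,98],{"bq":56,"kmv":14,"pm":38,"tv":77,"yy":92}],"upv":{"llv":{"hg":1,"s":42},"r":[96,41,33,21],"tjh":{"bw":9,"g":87,"nf":38,"yee":87}},"vvj":[[23,78,71,51],{"c":93,"lmz":61,"okv":99},[8,89,78,12],{"cdr":7,"e":42,"ftk":51,"miw":3}]}
After op 2 (remove /s/3/4): {"cz":{"f":[21,55,90],"hht":{"d":53,"w":36},"lcd":[73,11],"x":{"d":99,"y":36}},"s":[{"b":43,"d":74,"giw":90,"pn":38},{"dfp":43,"yq":88},[26,7,73,72,65],[83,57,50,74],{"bq":56,"kmv":14,"pm":38,"tv":77,"yy":92}],"upv":{"llv":{"hg":1,"s":42},"r":[96,41,33,21],"tjh":{"bw":9,"g":87,"nf":38,"yee":87}},"vvj":[[23,78,71,51],{"c":93,"lmz":61,"okv":99},[8,89,78,12],{"cdr":7,"e":42,"ftk":51,"miw":3}]}
After op 3 (add /upv/tjh/vsq 80): {"cz":{"f":[21,55,90],"hht":{"d":53,"w":36},"lcd":[73,11],"x":{"d":99,"y":36}},"s":[{"b":43,"d":74,"giw":90,"pn":38},{"dfp":43,"yq":88},[26,7,73,72,65],[83,57,50,74],{"bq":56,"kmv":14,"pm":38,"tv":77,"yy":92}],"upv":{"llv":{"hg":1,"s":42},"r":[96,41,33,21],"tjh":{"bw":9,"g":87,"nf":38,"vsq":80,"yee":87}},"vvj":[[23,78,71,51],{"c":93,"lmz":61,"okv":99},[8,89,78,12],{"cdr":7,"e":42,"ftk":51,"miw":3}]}
After op 4 (remove /vvj/3): {"cz":{"f":[21,55,90],"hht":{"d":53,"w":36},"lcd":[73,11],"x":{"d":99,"y":36}},"s":[{"b":43,"d":74,"giw":90,"pn":38},{"dfp":43,"yq":88},[26,7,73,72,65],[83,57,50,74],{"bq":56,"kmv":14,"pm":38,"tv":77,"yy":92}],"upv":{"llv":{"hg":1,"s":42},"r":[96,41,33,21],"tjh":{"bw":9,"g":87,"nf":38,"vsq":80,"yee":87}},"vvj":[[23,78,71,51],{"c":93,"lmz":61,"okv":99},[8,89,78,12]]}
After op 5 (remove /upv): {"cz":{"f":[21,55,90],"hht":{"d":53,"w":36},"lcd":[73,11],"x":{"d":99,"y":36}},"s":[{"b":43,"d":74,"giw":90,"pn":38},{"dfp":43,"yq":88},[26,7,73,72,65],[83,57,50,74],{"bq":56,"kmv":14,"pm":38,"tv":77,"yy":92}],"vvj":[[23,78,71,51],{"c":93,"lmz":61,"okv":99},[8,89,78,12]]}
After op 6 (add /cz/x/x 68): {"cz":{"f":[21,55,90],"hht":{"d":53,"w":36},"lcd":[73,11],"x":{"d":99,"x":68,"y":36}},"s":[{"b":43,"d":74,"giw":90,"pn":38},{"dfp":43,"yq":88},[26,7,73,72,65],[83,57,50,74],{"bq":56,"kmv":14,"pm":38,"tv":77,"yy":92}],"vvj":[[23,78,71,51],{"c":93,"lmz":61,"okv":99},[8,89,78,12]]}
After op 7 (add /cz/lcd/0 6): {"cz":{"f":[21,55,90],"hht":{"d":53,"w":36},"lcd":[6,73,11],"x":{"d":99,"x":68,"y":36}},"s":[{"b":43,"d":74,"giw":90,"pn":38},{"dfp":43,"yq":88},[26,7,73,72,65],[83,57,50,74],{"bq":56,"kmv":14,"pm":38,"tv":77,"yy":92}],"vvj":[[23,78,71,51],{"c":93,"lmz":61,"okv":99},[8,89,78,12]]}
After op 8 (replace /s/2/1 26): {"cz":{"f":[21,55,90],"hht":{"d":53,"w":36},"lcd":[6,73,11],"x":{"d":99,"x":68,"y":36}},"s":[{"b":43,"d":74,"giw":90,"pn":38},{"dfp":43,"yq":88},[26,26,73,72,65],[83,57,50,74],{"bq":56,"kmv":14,"pm":38,"tv":77,"yy":92}],"vvj":[[23,78,71,51],{"c":93,"lmz":61,"okv":99},[8,89,78,12]]}
After op 9 (remove /cz/x/d): {"cz":{"f":[21,55,90],"hht":{"d":53,"w":36},"lcd":[6,73,11],"x":{"x":68,"y":36}},"s":[{"b":43,"d":74,"giw":90,"pn":38},{"dfp":43,"yq":88},[26,26,73,72,65],[83,57,50,74],{"bq":56,"kmv":14,"pm":38,"tv":77,"yy":92}],"vvj":[[23,78,71,51],{"c":93,"lmz":61,"okv":99},[8,89,78,12]]}
After op 10 (add /s/2 76): {"cz":{"f":[21,55,90],"hht":{"d":53,"w":36},"lcd":[6,73,11],"x":{"x":68,"y":36}},"s":[{"b":43,"d":74,"giw":90,"pn":38},{"dfp":43,"yq":88},76,[26,26,73,72,65],[83,57,50,74],{"bq":56,"kmv":14,"pm":38,"tv":77,"yy":92}],"vvj":[[23,78,71,51],{"c":93,"lmz":61,"okv":99},[8,89,78,12]]}
After op 11 (add /s/3/0 34): {"cz":{"f":[21,55,90],"hht":{"d":53,"w":36},"lcd":[6,73,11],"x":{"x":68,"y":36}},"s":[{"b":43,"d":74,"giw":90,"pn":38},{"dfp":43,"yq":88},76,[34,26,26,73,72,65],[83,57,50,74],{"bq":56,"kmv":14,"pm":38,"tv":77,"yy":92}],"vvj":[[23,78,71,51],{"c":93,"lmz":61,"okv":99},[8,89,78,12]]}
Value at /s/2: 76

Answer: 76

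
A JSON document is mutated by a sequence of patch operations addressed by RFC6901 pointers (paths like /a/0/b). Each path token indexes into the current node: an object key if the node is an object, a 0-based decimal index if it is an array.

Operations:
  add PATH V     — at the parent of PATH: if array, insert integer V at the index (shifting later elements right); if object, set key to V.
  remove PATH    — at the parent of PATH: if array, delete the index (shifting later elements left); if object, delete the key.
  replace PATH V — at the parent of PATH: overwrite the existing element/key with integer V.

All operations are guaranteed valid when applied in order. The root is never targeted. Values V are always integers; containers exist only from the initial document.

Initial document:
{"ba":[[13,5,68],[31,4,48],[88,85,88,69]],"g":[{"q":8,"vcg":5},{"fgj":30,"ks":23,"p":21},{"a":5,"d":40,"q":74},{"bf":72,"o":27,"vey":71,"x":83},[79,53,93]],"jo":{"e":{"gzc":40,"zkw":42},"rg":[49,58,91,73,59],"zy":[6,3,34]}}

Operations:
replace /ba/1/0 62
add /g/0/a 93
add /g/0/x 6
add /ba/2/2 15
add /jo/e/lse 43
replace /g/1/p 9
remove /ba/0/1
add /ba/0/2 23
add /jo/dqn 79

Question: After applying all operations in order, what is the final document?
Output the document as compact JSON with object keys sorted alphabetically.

After op 1 (replace /ba/1/0 62): {"ba":[[13,5,68],[62,4,48],[88,85,88,69]],"g":[{"q":8,"vcg":5},{"fgj":30,"ks":23,"p":21},{"a":5,"d":40,"q":74},{"bf":72,"o":27,"vey":71,"x":83},[79,53,93]],"jo":{"e":{"gzc":40,"zkw":42},"rg":[49,58,91,73,59],"zy":[6,3,34]}}
After op 2 (add /g/0/a 93): {"ba":[[13,5,68],[62,4,48],[88,85,88,69]],"g":[{"a":93,"q":8,"vcg":5},{"fgj":30,"ks":23,"p":21},{"a":5,"d":40,"q":74},{"bf":72,"o":27,"vey":71,"x":83},[79,53,93]],"jo":{"e":{"gzc":40,"zkw":42},"rg":[49,58,91,73,59],"zy":[6,3,34]}}
After op 3 (add /g/0/x 6): {"ba":[[13,5,68],[62,4,48],[88,85,88,69]],"g":[{"a":93,"q":8,"vcg":5,"x":6},{"fgj":30,"ks":23,"p":21},{"a":5,"d":40,"q":74},{"bf":72,"o":27,"vey":71,"x":83},[79,53,93]],"jo":{"e":{"gzc":40,"zkw":42},"rg":[49,58,91,73,59],"zy":[6,3,34]}}
After op 4 (add /ba/2/2 15): {"ba":[[13,5,68],[62,4,48],[88,85,15,88,69]],"g":[{"a":93,"q":8,"vcg":5,"x":6},{"fgj":30,"ks":23,"p":21},{"a":5,"d":40,"q":74},{"bf":72,"o":27,"vey":71,"x":83},[79,53,93]],"jo":{"e":{"gzc":40,"zkw":42},"rg":[49,58,91,73,59],"zy":[6,3,34]}}
After op 5 (add /jo/e/lse 43): {"ba":[[13,5,68],[62,4,48],[88,85,15,88,69]],"g":[{"a":93,"q":8,"vcg":5,"x":6},{"fgj":30,"ks":23,"p":21},{"a":5,"d":40,"q":74},{"bf":72,"o":27,"vey":71,"x":83},[79,53,93]],"jo":{"e":{"gzc":40,"lse":43,"zkw":42},"rg":[49,58,91,73,59],"zy":[6,3,34]}}
After op 6 (replace /g/1/p 9): {"ba":[[13,5,68],[62,4,48],[88,85,15,88,69]],"g":[{"a":93,"q":8,"vcg":5,"x":6},{"fgj":30,"ks":23,"p":9},{"a":5,"d":40,"q":74},{"bf":72,"o":27,"vey":71,"x":83},[79,53,93]],"jo":{"e":{"gzc":40,"lse":43,"zkw":42},"rg":[49,58,91,73,59],"zy":[6,3,34]}}
After op 7 (remove /ba/0/1): {"ba":[[13,68],[62,4,48],[88,85,15,88,69]],"g":[{"a":93,"q":8,"vcg":5,"x":6},{"fgj":30,"ks":23,"p":9},{"a":5,"d":40,"q":74},{"bf":72,"o":27,"vey":71,"x":83},[79,53,93]],"jo":{"e":{"gzc":40,"lse":43,"zkw":42},"rg":[49,58,91,73,59],"zy":[6,3,34]}}
After op 8 (add /ba/0/2 23): {"ba":[[13,68,23],[62,4,48],[88,85,15,88,69]],"g":[{"a":93,"q":8,"vcg":5,"x":6},{"fgj":30,"ks":23,"p":9},{"a":5,"d":40,"q":74},{"bf":72,"o":27,"vey":71,"x":83},[79,53,93]],"jo":{"e":{"gzc":40,"lse":43,"zkw":42},"rg":[49,58,91,73,59],"zy":[6,3,34]}}
After op 9 (add /jo/dqn 79): {"ba":[[13,68,23],[62,4,48],[88,85,15,88,69]],"g":[{"a":93,"q":8,"vcg":5,"x":6},{"fgj":30,"ks":23,"p":9},{"a":5,"d":40,"q":74},{"bf":72,"o":27,"vey":71,"x":83},[79,53,93]],"jo":{"dqn":79,"e":{"gzc":40,"lse":43,"zkw":42},"rg":[49,58,91,73,59],"zy":[6,3,34]}}

Answer: {"ba":[[13,68,23],[62,4,48],[88,85,15,88,69]],"g":[{"a":93,"q":8,"vcg":5,"x":6},{"fgj":30,"ks":23,"p":9},{"a":5,"d":40,"q":74},{"bf":72,"o":27,"vey":71,"x":83},[79,53,93]],"jo":{"dqn":79,"e":{"gzc":40,"lse":43,"zkw":42},"rg":[49,58,91,73,59],"zy":[6,3,34]}}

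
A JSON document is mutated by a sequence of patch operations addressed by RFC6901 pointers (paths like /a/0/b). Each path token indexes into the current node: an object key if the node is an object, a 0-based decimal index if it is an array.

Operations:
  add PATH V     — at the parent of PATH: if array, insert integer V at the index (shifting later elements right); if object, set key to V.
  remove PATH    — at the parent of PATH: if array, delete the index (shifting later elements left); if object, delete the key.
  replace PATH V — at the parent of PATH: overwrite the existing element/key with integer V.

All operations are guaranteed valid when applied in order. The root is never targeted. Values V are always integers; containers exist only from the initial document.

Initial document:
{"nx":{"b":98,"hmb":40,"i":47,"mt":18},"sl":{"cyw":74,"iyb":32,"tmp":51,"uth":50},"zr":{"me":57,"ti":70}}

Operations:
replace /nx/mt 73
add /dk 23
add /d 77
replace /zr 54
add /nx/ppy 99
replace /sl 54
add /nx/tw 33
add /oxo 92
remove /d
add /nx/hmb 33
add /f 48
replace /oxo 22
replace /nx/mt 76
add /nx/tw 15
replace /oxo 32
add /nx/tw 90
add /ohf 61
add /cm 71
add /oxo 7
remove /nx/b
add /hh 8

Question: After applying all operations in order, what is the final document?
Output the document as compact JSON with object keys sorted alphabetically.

Answer: {"cm":71,"dk":23,"f":48,"hh":8,"nx":{"hmb":33,"i":47,"mt":76,"ppy":99,"tw":90},"ohf":61,"oxo":7,"sl":54,"zr":54}

Derivation:
After op 1 (replace /nx/mt 73): {"nx":{"b":98,"hmb":40,"i":47,"mt":73},"sl":{"cyw":74,"iyb":32,"tmp":51,"uth":50},"zr":{"me":57,"ti":70}}
After op 2 (add /dk 23): {"dk":23,"nx":{"b":98,"hmb":40,"i":47,"mt":73},"sl":{"cyw":74,"iyb":32,"tmp":51,"uth":50},"zr":{"me":57,"ti":70}}
After op 3 (add /d 77): {"d":77,"dk":23,"nx":{"b":98,"hmb":40,"i":47,"mt":73},"sl":{"cyw":74,"iyb":32,"tmp":51,"uth":50},"zr":{"me":57,"ti":70}}
After op 4 (replace /zr 54): {"d":77,"dk":23,"nx":{"b":98,"hmb":40,"i":47,"mt":73},"sl":{"cyw":74,"iyb":32,"tmp":51,"uth":50},"zr":54}
After op 5 (add /nx/ppy 99): {"d":77,"dk":23,"nx":{"b":98,"hmb":40,"i":47,"mt":73,"ppy":99},"sl":{"cyw":74,"iyb":32,"tmp":51,"uth":50},"zr":54}
After op 6 (replace /sl 54): {"d":77,"dk":23,"nx":{"b":98,"hmb":40,"i":47,"mt":73,"ppy":99},"sl":54,"zr":54}
After op 7 (add /nx/tw 33): {"d":77,"dk":23,"nx":{"b":98,"hmb":40,"i":47,"mt":73,"ppy":99,"tw":33},"sl":54,"zr":54}
After op 8 (add /oxo 92): {"d":77,"dk":23,"nx":{"b":98,"hmb":40,"i":47,"mt":73,"ppy":99,"tw":33},"oxo":92,"sl":54,"zr":54}
After op 9 (remove /d): {"dk":23,"nx":{"b":98,"hmb":40,"i":47,"mt":73,"ppy":99,"tw":33},"oxo":92,"sl":54,"zr":54}
After op 10 (add /nx/hmb 33): {"dk":23,"nx":{"b":98,"hmb":33,"i":47,"mt":73,"ppy":99,"tw":33},"oxo":92,"sl":54,"zr":54}
After op 11 (add /f 48): {"dk":23,"f":48,"nx":{"b":98,"hmb":33,"i":47,"mt":73,"ppy":99,"tw":33},"oxo":92,"sl":54,"zr":54}
After op 12 (replace /oxo 22): {"dk":23,"f":48,"nx":{"b":98,"hmb":33,"i":47,"mt":73,"ppy":99,"tw":33},"oxo":22,"sl":54,"zr":54}
After op 13 (replace /nx/mt 76): {"dk":23,"f":48,"nx":{"b":98,"hmb":33,"i":47,"mt":76,"ppy":99,"tw":33},"oxo":22,"sl":54,"zr":54}
After op 14 (add /nx/tw 15): {"dk":23,"f":48,"nx":{"b":98,"hmb":33,"i":47,"mt":76,"ppy":99,"tw":15},"oxo":22,"sl":54,"zr":54}
After op 15 (replace /oxo 32): {"dk":23,"f":48,"nx":{"b":98,"hmb":33,"i":47,"mt":76,"ppy":99,"tw":15},"oxo":32,"sl":54,"zr":54}
After op 16 (add /nx/tw 90): {"dk":23,"f":48,"nx":{"b":98,"hmb":33,"i":47,"mt":76,"ppy":99,"tw":90},"oxo":32,"sl":54,"zr":54}
After op 17 (add /ohf 61): {"dk":23,"f":48,"nx":{"b":98,"hmb":33,"i":47,"mt":76,"ppy":99,"tw":90},"ohf":61,"oxo":32,"sl":54,"zr":54}
After op 18 (add /cm 71): {"cm":71,"dk":23,"f":48,"nx":{"b":98,"hmb":33,"i":47,"mt":76,"ppy":99,"tw":90},"ohf":61,"oxo":32,"sl":54,"zr":54}
After op 19 (add /oxo 7): {"cm":71,"dk":23,"f":48,"nx":{"b":98,"hmb":33,"i":47,"mt":76,"ppy":99,"tw":90},"ohf":61,"oxo":7,"sl":54,"zr":54}
After op 20 (remove /nx/b): {"cm":71,"dk":23,"f":48,"nx":{"hmb":33,"i":47,"mt":76,"ppy":99,"tw":90},"ohf":61,"oxo":7,"sl":54,"zr":54}
After op 21 (add /hh 8): {"cm":71,"dk":23,"f":48,"hh":8,"nx":{"hmb":33,"i":47,"mt":76,"ppy":99,"tw":90},"ohf":61,"oxo":7,"sl":54,"zr":54}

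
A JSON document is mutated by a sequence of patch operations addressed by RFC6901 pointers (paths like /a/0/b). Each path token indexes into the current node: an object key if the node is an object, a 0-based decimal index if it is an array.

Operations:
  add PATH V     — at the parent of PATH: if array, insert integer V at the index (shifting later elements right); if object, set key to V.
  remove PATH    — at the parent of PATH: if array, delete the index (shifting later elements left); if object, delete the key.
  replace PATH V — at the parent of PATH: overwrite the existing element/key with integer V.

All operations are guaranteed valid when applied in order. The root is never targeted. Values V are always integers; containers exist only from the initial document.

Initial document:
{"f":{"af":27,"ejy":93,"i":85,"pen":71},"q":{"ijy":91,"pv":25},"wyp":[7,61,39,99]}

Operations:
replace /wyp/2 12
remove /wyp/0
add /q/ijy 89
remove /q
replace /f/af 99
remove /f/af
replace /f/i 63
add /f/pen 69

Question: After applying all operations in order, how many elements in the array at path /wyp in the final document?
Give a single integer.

Answer: 3

Derivation:
After op 1 (replace /wyp/2 12): {"f":{"af":27,"ejy":93,"i":85,"pen":71},"q":{"ijy":91,"pv":25},"wyp":[7,61,12,99]}
After op 2 (remove /wyp/0): {"f":{"af":27,"ejy":93,"i":85,"pen":71},"q":{"ijy":91,"pv":25},"wyp":[61,12,99]}
After op 3 (add /q/ijy 89): {"f":{"af":27,"ejy":93,"i":85,"pen":71},"q":{"ijy":89,"pv":25},"wyp":[61,12,99]}
After op 4 (remove /q): {"f":{"af":27,"ejy":93,"i":85,"pen":71},"wyp":[61,12,99]}
After op 5 (replace /f/af 99): {"f":{"af":99,"ejy":93,"i":85,"pen":71},"wyp":[61,12,99]}
After op 6 (remove /f/af): {"f":{"ejy":93,"i":85,"pen":71},"wyp":[61,12,99]}
After op 7 (replace /f/i 63): {"f":{"ejy":93,"i":63,"pen":71},"wyp":[61,12,99]}
After op 8 (add /f/pen 69): {"f":{"ejy":93,"i":63,"pen":69},"wyp":[61,12,99]}
Size at path /wyp: 3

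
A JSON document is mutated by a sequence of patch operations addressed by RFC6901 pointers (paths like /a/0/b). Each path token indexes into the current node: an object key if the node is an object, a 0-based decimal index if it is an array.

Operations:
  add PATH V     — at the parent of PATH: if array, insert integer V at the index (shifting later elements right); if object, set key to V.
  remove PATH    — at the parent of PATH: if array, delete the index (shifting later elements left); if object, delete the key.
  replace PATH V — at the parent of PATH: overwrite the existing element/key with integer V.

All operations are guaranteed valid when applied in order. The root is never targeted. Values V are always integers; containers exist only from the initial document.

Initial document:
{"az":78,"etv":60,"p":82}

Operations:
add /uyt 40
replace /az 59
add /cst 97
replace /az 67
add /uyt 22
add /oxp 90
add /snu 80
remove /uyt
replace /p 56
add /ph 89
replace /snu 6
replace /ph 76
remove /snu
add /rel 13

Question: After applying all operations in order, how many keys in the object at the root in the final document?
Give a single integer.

After op 1 (add /uyt 40): {"az":78,"etv":60,"p":82,"uyt":40}
After op 2 (replace /az 59): {"az":59,"etv":60,"p":82,"uyt":40}
After op 3 (add /cst 97): {"az":59,"cst":97,"etv":60,"p":82,"uyt":40}
After op 4 (replace /az 67): {"az":67,"cst":97,"etv":60,"p":82,"uyt":40}
After op 5 (add /uyt 22): {"az":67,"cst":97,"etv":60,"p":82,"uyt":22}
After op 6 (add /oxp 90): {"az":67,"cst":97,"etv":60,"oxp":90,"p":82,"uyt":22}
After op 7 (add /snu 80): {"az":67,"cst":97,"etv":60,"oxp":90,"p":82,"snu":80,"uyt":22}
After op 8 (remove /uyt): {"az":67,"cst":97,"etv":60,"oxp":90,"p":82,"snu":80}
After op 9 (replace /p 56): {"az":67,"cst":97,"etv":60,"oxp":90,"p":56,"snu":80}
After op 10 (add /ph 89): {"az":67,"cst":97,"etv":60,"oxp":90,"p":56,"ph":89,"snu":80}
After op 11 (replace /snu 6): {"az":67,"cst":97,"etv":60,"oxp":90,"p":56,"ph":89,"snu":6}
After op 12 (replace /ph 76): {"az":67,"cst":97,"etv":60,"oxp":90,"p":56,"ph":76,"snu":6}
After op 13 (remove /snu): {"az":67,"cst":97,"etv":60,"oxp":90,"p":56,"ph":76}
After op 14 (add /rel 13): {"az":67,"cst":97,"etv":60,"oxp":90,"p":56,"ph":76,"rel":13}
Size at the root: 7

Answer: 7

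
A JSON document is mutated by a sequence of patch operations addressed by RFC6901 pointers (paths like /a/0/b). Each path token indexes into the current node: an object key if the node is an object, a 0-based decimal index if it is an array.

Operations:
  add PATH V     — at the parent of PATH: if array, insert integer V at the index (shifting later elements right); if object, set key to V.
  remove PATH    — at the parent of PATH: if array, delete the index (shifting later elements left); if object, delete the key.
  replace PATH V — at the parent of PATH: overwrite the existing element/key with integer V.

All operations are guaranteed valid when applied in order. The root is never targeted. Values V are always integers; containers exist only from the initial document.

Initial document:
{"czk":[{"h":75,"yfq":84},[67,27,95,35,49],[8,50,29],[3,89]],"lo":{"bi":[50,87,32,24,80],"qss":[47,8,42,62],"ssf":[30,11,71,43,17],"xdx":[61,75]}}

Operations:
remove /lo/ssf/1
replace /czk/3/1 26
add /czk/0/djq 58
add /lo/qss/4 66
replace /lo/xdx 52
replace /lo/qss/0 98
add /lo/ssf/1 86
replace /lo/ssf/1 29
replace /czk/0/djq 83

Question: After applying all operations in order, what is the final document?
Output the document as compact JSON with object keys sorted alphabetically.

Answer: {"czk":[{"djq":83,"h":75,"yfq":84},[67,27,95,35,49],[8,50,29],[3,26]],"lo":{"bi":[50,87,32,24,80],"qss":[98,8,42,62,66],"ssf":[30,29,71,43,17],"xdx":52}}

Derivation:
After op 1 (remove /lo/ssf/1): {"czk":[{"h":75,"yfq":84},[67,27,95,35,49],[8,50,29],[3,89]],"lo":{"bi":[50,87,32,24,80],"qss":[47,8,42,62],"ssf":[30,71,43,17],"xdx":[61,75]}}
After op 2 (replace /czk/3/1 26): {"czk":[{"h":75,"yfq":84},[67,27,95,35,49],[8,50,29],[3,26]],"lo":{"bi":[50,87,32,24,80],"qss":[47,8,42,62],"ssf":[30,71,43,17],"xdx":[61,75]}}
After op 3 (add /czk/0/djq 58): {"czk":[{"djq":58,"h":75,"yfq":84},[67,27,95,35,49],[8,50,29],[3,26]],"lo":{"bi":[50,87,32,24,80],"qss":[47,8,42,62],"ssf":[30,71,43,17],"xdx":[61,75]}}
After op 4 (add /lo/qss/4 66): {"czk":[{"djq":58,"h":75,"yfq":84},[67,27,95,35,49],[8,50,29],[3,26]],"lo":{"bi":[50,87,32,24,80],"qss":[47,8,42,62,66],"ssf":[30,71,43,17],"xdx":[61,75]}}
After op 5 (replace /lo/xdx 52): {"czk":[{"djq":58,"h":75,"yfq":84},[67,27,95,35,49],[8,50,29],[3,26]],"lo":{"bi":[50,87,32,24,80],"qss":[47,8,42,62,66],"ssf":[30,71,43,17],"xdx":52}}
After op 6 (replace /lo/qss/0 98): {"czk":[{"djq":58,"h":75,"yfq":84},[67,27,95,35,49],[8,50,29],[3,26]],"lo":{"bi":[50,87,32,24,80],"qss":[98,8,42,62,66],"ssf":[30,71,43,17],"xdx":52}}
After op 7 (add /lo/ssf/1 86): {"czk":[{"djq":58,"h":75,"yfq":84},[67,27,95,35,49],[8,50,29],[3,26]],"lo":{"bi":[50,87,32,24,80],"qss":[98,8,42,62,66],"ssf":[30,86,71,43,17],"xdx":52}}
After op 8 (replace /lo/ssf/1 29): {"czk":[{"djq":58,"h":75,"yfq":84},[67,27,95,35,49],[8,50,29],[3,26]],"lo":{"bi":[50,87,32,24,80],"qss":[98,8,42,62,66],"ssf":[30,29,71,43,17],"xdx":52}}
After op 9 (replace /czk/0/djq 83): {"czk":[{"djq":83,"h":75,"yfq":84},[67,27,95,35,49],[8,50,29],[3,26]],"lo":{"bi":[50,87,32,24,80],"qss":[98,8,42,62,66],"ssf":[30,29,71,43,17],"xdx":52}}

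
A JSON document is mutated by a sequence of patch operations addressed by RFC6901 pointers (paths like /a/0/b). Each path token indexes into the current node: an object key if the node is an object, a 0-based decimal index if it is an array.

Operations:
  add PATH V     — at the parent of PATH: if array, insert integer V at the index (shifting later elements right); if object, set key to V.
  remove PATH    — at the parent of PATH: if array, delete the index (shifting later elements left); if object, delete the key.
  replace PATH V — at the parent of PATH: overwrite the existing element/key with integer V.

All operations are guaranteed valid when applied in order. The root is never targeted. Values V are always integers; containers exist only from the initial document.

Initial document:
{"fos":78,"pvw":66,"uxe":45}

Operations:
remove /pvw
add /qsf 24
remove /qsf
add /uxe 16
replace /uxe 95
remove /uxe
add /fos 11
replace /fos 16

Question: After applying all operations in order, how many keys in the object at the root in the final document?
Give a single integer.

After op 1 (remove /pvw): {"fos":78,"uxe":45}
After op 2 (add /qsf 24): {"fos":78,"qsf":24,"uxe":45}
After op 3 (remove /qsf): {"fos":78,"uxe":45}
After op 4 (add /uxe 16): {"fos":78,"uxe":16}
After op 5 (replace /uxe 95): {"fos":78,"uxe":95}
After op 6 (remove /uxe): {"fos":78}
After op 7 (add /fos 11): {"fos":11}
After op 8 (replace /fos 16): {"fos":16}
Size at the root: 1

Answer: 1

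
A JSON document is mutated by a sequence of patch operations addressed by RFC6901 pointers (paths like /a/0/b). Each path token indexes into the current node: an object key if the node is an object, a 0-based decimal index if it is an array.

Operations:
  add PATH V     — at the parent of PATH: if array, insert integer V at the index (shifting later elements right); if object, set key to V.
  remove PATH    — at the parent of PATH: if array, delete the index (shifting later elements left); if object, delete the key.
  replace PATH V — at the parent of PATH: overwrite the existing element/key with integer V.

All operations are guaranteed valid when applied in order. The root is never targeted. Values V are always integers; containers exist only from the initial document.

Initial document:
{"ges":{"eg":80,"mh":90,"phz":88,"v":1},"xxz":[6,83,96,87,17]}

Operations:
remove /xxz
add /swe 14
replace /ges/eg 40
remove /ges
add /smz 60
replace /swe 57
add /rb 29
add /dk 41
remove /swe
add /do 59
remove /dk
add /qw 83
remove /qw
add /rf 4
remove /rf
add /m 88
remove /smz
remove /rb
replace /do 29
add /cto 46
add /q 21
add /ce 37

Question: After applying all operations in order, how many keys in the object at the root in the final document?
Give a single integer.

After op 1 (remove /xxz): {"ges":{"eg":80,"mh":90,"phz":88,"v":1}}
After op 2 (add /swe 14): {"ges":{"eg":80,"mh":90,"phz":88,"v":1},"swe":14}
After op 3 (replace /ges/eg 40): {"ges":{"eg":40,"mh":90,"phz":88,"v":1},"swe":14}
After op 4 (remove /ges): {"swe":14}
After op 5 (add /smz 60): {"smz":60,"swe":14}
After op 6 (replace /swe 57): {"smz":60,"swe":57}
After op 7 (add /rb 29): {"rb":29,"smz":60,"swe":57}
After op 8 (add /dk 41): {"dk":41,"rb":29,"smz":60,"swe":57}
After op 9 (remove /swe): {"dk":41,"rb":29,"smz":60}
After op 10 (add /do 59): {"dk":41,"do":59,"rb":29,"smz":60}
After op 11 (remove /dk): {"do":59,"rb":29,"smz":60}
After op 12 (add /qw 83): {"do":59,"qw":83,"rb":29,"smz":60}
After op 13 (remove /qw): {"do":59,"rb":29,"smz":60}
After op 14 (add /rf 4): {"do":59,"rb":29,"rf":4,"smz":60}
After op 15 (remove /rf): {"do":59,"rb":29,"smz":60}
After op 16 (add /m 88): {"do":59,"m":88,"rb":29,"smz":60}
After op 17 (remove /smz): {"do":59,"m":88,"rb":29}
After op 18 (remove /rb): {"do":59,"m":88}
After op 19 (replace /do 29): {"do":29,"m":88}
After op 20 (add /cto 46): {"cto":46,"do":29,"m":88}
After op 21 (add /q 21): {"cto":46,"do":29,"m":88,"q":21}
After op 22 (add /ce 37): {"ce":37,"cto":46,"do":29,"m":88,"q":21}
Size at the root: 5

Answer: 5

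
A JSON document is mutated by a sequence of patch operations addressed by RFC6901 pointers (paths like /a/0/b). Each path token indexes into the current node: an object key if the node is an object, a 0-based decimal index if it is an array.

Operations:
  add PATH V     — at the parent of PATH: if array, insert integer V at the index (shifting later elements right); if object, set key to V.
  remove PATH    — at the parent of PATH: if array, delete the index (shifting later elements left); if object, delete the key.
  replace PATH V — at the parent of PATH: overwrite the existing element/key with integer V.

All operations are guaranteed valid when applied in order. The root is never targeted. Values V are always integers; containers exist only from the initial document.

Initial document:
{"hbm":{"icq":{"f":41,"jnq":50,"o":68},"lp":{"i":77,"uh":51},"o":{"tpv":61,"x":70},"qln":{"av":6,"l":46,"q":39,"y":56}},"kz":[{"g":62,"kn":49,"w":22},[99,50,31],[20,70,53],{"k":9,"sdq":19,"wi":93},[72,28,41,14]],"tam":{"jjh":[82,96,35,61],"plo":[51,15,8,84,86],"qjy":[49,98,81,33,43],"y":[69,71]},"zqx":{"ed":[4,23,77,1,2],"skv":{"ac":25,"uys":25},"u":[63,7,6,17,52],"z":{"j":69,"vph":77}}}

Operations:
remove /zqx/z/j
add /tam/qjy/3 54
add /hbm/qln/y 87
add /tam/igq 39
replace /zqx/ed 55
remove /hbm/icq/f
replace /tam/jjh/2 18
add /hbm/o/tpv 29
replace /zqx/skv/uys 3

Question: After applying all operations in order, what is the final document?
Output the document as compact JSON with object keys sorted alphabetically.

Answer: {"hbm":{"icq":{"jnq":50,"o":68},"lp":{"i":77,"uh":51},"o":{"tpv":29,"x":70},"qln":{"av":6,"l":46,"q":39,"y":87}},"kz":[{"g":62,"kn":49,"w":22},[99,50,31],[20,70,53],{"k":9,"sdq":19,"wi":93},[72,28,41,14]],"tam":{"igq":39,"jjh":[82,96,18,61],"plo":[51,15,8,84,86],"qjy":[49,98,81,54,33,43],"y":[69,71]},"zqx":{"ed":55,"skv":{"ac":25,"uys":3},"u":[63,7,6,17,52],"z":{"vph":77}}}

Derivation:
After op 1 (remove /zqx/z/j): {"hbm":{"icq":{"f":41,"jnq":50,"o":68},"lp":{"i":77,"uh":51},"o":{"tpv":61,"x":70},"qln":{"av":6,"l":46,"q":39,"y":56}},"kz":[{"g":62,"kn":49,"w":22},[99,50,31],[20,70,53],{"k":9,"sdq":19,"wi":93},[72,28,41,14]],"tam":{"jjh":[82,96,35,61],"plo":[51,15,8,84,86],"qjy":[49,98,81,33,43],"y":[69,71]},"zqx":{"ed":[4,23,77,1,2],"skv":{"ac":25,"uys":25},"u":[63,7,6,17,52],"z":{"vph":77}}}
After op 2 (add /tam/qjy/3 54): {"hbm":{"icq":{"f":41,"jnq":50,"o":68},"lp":{"i":77,"uh":51},"o":{"tpv":61,"x":70},"qln":{"av":6,"l":46,"q":39,"y":56}},"kz":[{"g":62,"kn":49,"w":22},[99,50,31],[20,70,53],{"k":9,"sdq":19,"wi":93},[72,28,41,14]],"tam":{"jjh":[82,96,35,61],"plo":[51,15,8,84,86],"qjy":[49,98,81,54,33,43],"y":[69,71]},"zqx":{"ed":[4,23,77,1,2],"skv":{"ac":25,"uys":25},"u":[63,7,6,17,52],"z":{"vph":77}}}
After op 3 (add /hbm/qln/y 87): {"hbm":{"icq":{"f":41,"jnq":50,"o":68},"lp":{"i":77,"uh":51},"o":{"tpv":61,"x":70},"qln":{"av":6,"l":46,"q":39,"y":87}},"kz":[{"g":62,"kn":49,"w":22},[99,50,31],[20,70,53],{"k":9,"sdq":19,"wi":93},[72,28,41,14]],"tam":{"jjh":[82,96,35,61],"plo":[51,15,8,84,86],"qjy":[49,98,81,54,33,43],"y":[69,71]},"zqx":{"ed":[4,23,77,1,2],"skv":{"ac":25,"uys":25},"u":[63,7,6,17,52],"z":{"vph":77}}}
After op 4 (add /tam/igq 39): {"hbm":{"icq":{"f":41,"jnq":50,"o":68},"lp":{"i":77,"uh":51},"o":{"tpv":61,"x":70},"qln":{"av":6,"l":46,"q":39,"y":87}},"kz":[{"g":62,"kn":49,"w":22},[99,50,31],[20,70,53],{"k":9,"sdq":19,"wi":93},[72,28,41,14]],"tam":{"igq":39,"jjh":[82,96,35,61],"plo":[51,15,8,84,86],"qjy":[49,98,81,54,33,43],"y":[69,71]},"zqx":{"ed":[4,23,77,1,2],"skv":{"ac":25,"uys":25},"u":[63,7,6,17,52],"z":{"vph":77}}}
After op 5 (replace /zqx/ed 55): {"hbm":{"icq":{"f":41,"jnq":50,"o":68},"lp":{"i":77,"uh":51},"o":{"tpv":61,"x":70},"qln":{"av":6,"l":46,"q":39,"y":87}},"kz":[{"g":62,"kn":49,"w":22},[99,50,31],[20,70,53],{"k":9,"sdq":19,"wi":93},[72,28,41,14]],"tam":{"igq":39,"jjh":[82,96,35,61],"plo":[51,15,8,84,86],"qjy":[49,98,81,54,33,43],"y":[69,71]},"zqx":{"ed":55,"skv":{"ac":25,"uys":25},"u":[63,7,6,17,52],"z":{"vph":77}}}
After op 6 (remove /hbm/icq/f): {"hbm":{"icq":{"jnq":50,"o":68},"lp":{"i":77,"uh":51},"o":{"tpv":61,"x":70},"qln":{"av":6,"l":46,"q":39,"y":87}},"kz":[{"g":62,"kn":49,"w":22},[99,50,31],[20,70,53],{"k":9,"sdq":19,"wi":93},[72,28,41,14]],"tam":{"igq":39,"jjh":[82,96,35,61],"plo":[51,15,8,84,86],"qjy":[49,98,81,54,33,43],"y":[69,71]},"zqx":{"ed":55,"skv":{"ac":25,"uys":25},"u":[63,7,6,17,52],"z":{"vph":77}}}
After op 7 (replace /tam/jjh/2 18): {"hbm":{"icq":{"jnq":50,"o":68},"lp":{"i":77,"uh":51},"o":{"tpv":61,"x":70},"qln":{"av":6,"l":46,"q":39,"y":87}},"kz":[{"g":62,"kn":49,"w":22},[99,50,31],[20,70,53],{"k":9,"sdq":19,"wi":93},[72,28,41,14]],"tam":{"igq":39,"jjh":[82,96,18,61],"plo":[51,15,8,84,86],"qjy":[49,98,81,54,33,43],"y":[69,71]},"zqx":{"ed":55,"skv":{"ac":25,"uys":25},"u":[63,7,6,17,52],"z":{"vph":77}}}
After op 8 (add /hbm/o/tpv 29): {"hbm":{"icq":{"jnq":50,"o":68},"lp":{"i":77,"uh":51},"o":{"tpv":29,"x":70},"qln":{"av":6,"l":46,"q":39,"y":87}},"kz":[{"g":62,"kn":49,"w":22},[99,50,31],[20,70,53],{"k":9,"sdq":19,"wi":93},[72,28,41,14]],"tam":{"igq":39,"jjh":[82,96,18,61],"plo":[51,15,8,84,86],"qjy":[49,98,81,54,33,43],"y":[69,71]},"zqx":{"ed":55,"skv":{"ac":25,"uys":25},"u":[63,7,6,17,52],"z":{"vph":77}}}
After op 9 (replace /zqx/skv/uys 3): {"hbm":{"icq":{"jnq":50,"o":68},"lp":{"i":77,"uh":51},"o":{"tpv":29,"x":70},"qln":{"av":6,"l":46,"q":39,"y":87}},"kz":[{"g":62,"kn":49,"w":22},[99,50,31],[20,70,53],{"k":9,"sdq":19,"wi":93},[72,28,41,14]],"tam":{"igq":39,"jjh":[82,96,18,61],"plo":[51,15,8,84,86],"qjy":[49,98,81,54,33,43],"y":[69,71]},"zqx":{"ed":55,"skv":{"ac":25,"uys":3},"u":[63,7,6,17,52],"z":{"vph":77}}}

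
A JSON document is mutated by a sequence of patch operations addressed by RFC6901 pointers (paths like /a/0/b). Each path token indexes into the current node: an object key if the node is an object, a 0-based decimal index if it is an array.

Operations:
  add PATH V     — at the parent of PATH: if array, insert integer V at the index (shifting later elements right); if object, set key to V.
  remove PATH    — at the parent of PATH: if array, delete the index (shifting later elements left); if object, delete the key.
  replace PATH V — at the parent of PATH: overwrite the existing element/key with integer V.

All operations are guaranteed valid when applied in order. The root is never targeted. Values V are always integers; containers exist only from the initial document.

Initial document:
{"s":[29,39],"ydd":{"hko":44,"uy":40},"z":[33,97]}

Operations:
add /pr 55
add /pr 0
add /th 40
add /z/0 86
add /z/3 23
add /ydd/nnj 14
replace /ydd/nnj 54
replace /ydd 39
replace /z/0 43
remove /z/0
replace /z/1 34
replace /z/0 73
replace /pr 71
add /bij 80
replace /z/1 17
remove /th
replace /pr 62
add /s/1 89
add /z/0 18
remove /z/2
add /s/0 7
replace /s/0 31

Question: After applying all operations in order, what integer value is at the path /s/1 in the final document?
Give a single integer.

After op 1 (add /pr 55): {"pr":55,"s":[29,39],"ydd":{"hko":44,"uy":40},"z":[33,97]}
After op 2 (add /pr 0): {"pr":0,"s":[29,39],"ydd":{"hko":44,"uy":40},"z":[33,97]}
After op 3 (add /th 40): {"pr":0,"s":[29,39],"th":40,"ydd":{"hko":44,"uy":40},"z":[33,97]}
After op 4 (add /z/0 86): {"pr":0,"s":[29,39],"th":40,"ydd":{"hko":44,"uy":40},"z":[86,33,97]}
After op 5 (add /z/3 23): {"pr":0,"s":[29,39],"th":40,"ydd":{"hko":44,"uy":40},"z":[86,33,97,23]}
After op 6 (add /ydd/nnj 14): {"pr":0,"s":[29,39],"th":40,"ydd":{"hko":44,"nnj":14,"uy":40},"z":[86,33,97,23]}
After op 7 (replace /ydd/nnj 54): {"pr":0,"s":[29,39],"th":40,"ydd":{"hko":44,"nnj":54,"uy":40},"z":[86,33,97,23]}
After op 8 (replace /ydd 39): {"pr":0,"s":[29,39],"th":40,"ydd":39,"z":[86,33,97,23]}
After op 9 (replace /z/0 43): {"pr":0,"s":[29,39],"th":40,"ydd":39,"z":[43,33,97,23]}
After op 10 (remove /z/0): {"pr":0,"s":[29,39],"th":40,"ydd":39,"z":[33,97,23]}
After op 11 (replace /z/1 34): {"pr":0,"s":[29,39],"th":40,"ydd":39,"z":[33,34,23]}
After op 12 (replace /z/0 73): {"pr":0,"s":[29,39],"th":40,"ydd":39,"z":[73,34,23]}
After op 13 (replace /pr 71): {"pr":71,"s":[29,39],"th":40,"ydd":39,"z":[73,34,23]}
After op 14 (add /bij 80): {"bij":80,"pr":71,"s":[29,39],"th":40,"ydd":39,"z":[73,34,23]}
After op 15 (replace /z/1 17): {"bij":80,"pr":71,"s":[29,39],"th":40,"ydd":39,"z":[73,17,23]}
After op 16 (remove /th): {"bij":80,"pr":71,"s":[29,39],"ydd":39,"z":[73,17,23]}
After op 17 (replace /pr 62): {"bij":80,"pr":62,"s":[29,39],"ydd":39,"z":[73,17,23]}
After op 18 (add /s/1 89): {"bij":80,"pr":62,"s":[29,89,39],"ydd":39,"z":[73,17,23]}
After op 19 (add /z/0 18): {"bij":80,"pr":62,"s":[29,89,39],"ydd":39,"z":[18,73,17,23]}
After op 20 (remove /z/2): {"bij":80,"pr":62,"s":[29,89,39],"ydd":39,"z":[18,73,23]}
After op 21 (add /s/0 7): {"bij":80,"pr":62,"s":[7,29,89,39],"ydd":39,"z":[18,73,23]}
After op 22 (replace /s/0 31): {"bij":80,"pr":62,"s":[31,29,89,39],"ydd":39,"z":[18,73,23]}
Value at /s/1: 29

Answer: 29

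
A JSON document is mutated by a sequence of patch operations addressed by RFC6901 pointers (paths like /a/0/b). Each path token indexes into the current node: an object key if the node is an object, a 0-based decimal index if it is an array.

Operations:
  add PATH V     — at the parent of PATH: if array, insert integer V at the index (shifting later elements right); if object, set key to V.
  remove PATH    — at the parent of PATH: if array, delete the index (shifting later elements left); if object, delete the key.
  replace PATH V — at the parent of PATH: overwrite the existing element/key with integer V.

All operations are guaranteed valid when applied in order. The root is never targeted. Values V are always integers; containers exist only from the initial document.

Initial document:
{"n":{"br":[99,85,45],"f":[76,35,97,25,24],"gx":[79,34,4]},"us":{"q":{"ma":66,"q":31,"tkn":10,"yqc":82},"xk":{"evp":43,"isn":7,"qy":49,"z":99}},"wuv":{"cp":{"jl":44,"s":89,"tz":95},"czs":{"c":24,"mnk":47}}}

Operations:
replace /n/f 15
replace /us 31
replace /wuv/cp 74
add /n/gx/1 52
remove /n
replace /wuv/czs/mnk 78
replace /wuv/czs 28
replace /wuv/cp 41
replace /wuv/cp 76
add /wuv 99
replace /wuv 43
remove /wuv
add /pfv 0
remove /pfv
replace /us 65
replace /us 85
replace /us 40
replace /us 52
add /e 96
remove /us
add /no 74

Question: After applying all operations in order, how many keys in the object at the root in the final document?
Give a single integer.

Answer: 2

Derivation:
After op 1 (replace /n/f 15): {"n":{"br":[99,85,45],"f":15,"gx":[79,34,4]},"us":{"q":{"ma":66,"q":31,"tkn":10,"yqc":82},"xk":{"evp":43,"isn":7,"qy":49,"z":99}},"wuv":{"cp":{"jl":44,"s":89,"tz":95},"czs":{"c":24,"mnk":47}}}
After op 2 (replace /us 31): {"n":{"br":[99,85,45],"f":15,"gx":[79,34,4]},"us":31,"wuv":{"cp":{"jl":44,"s":89,"tz":95},"czs":{"c":24,"mnk":47}}}
After op 3 (replace /wuv/cp 74): {"n":{"br":[99,85,45],"f":15,"gx":[79,34,4]},"us":31,"wuv":{"cp":74,"czs":{"c":24,"mnk":47}}}
After op 4 (add /n/gx/1 52): {"n":{"br":[99,85,45],"f":15,"gx":[79,52,34,4]},"us":31,"wuv":{"cp":74,"czs":{"c":24,"mnk":47}}}
After op 5 (remove /n): {"us":31,"wuv":{"cp":74,"czs":{"c":24,"mnk":47}}}
After op 6 (replace /wuv/czs/mnk 78): {"us":31,"wuv":{"cp":74,"czs":{"c":24,"mnk":78}}}
After op 7 (replace /wuv/czs 28): {"us":31,"wuv":{"cp":74,"czs":28}}
After op 8 (replace /wuv/cp 41): {"us":31,"wuv":{"cp":41,"czs":28}}
After op 9 (replace /wuv/cp 76): {"us":31,"wuv":{"cp":76,"czs":28}}
After op 10 (add /wuv 99): {"us":31,"wuv":99}
After op 11 (replace /wuv 43): {"us":31,"wuv":43}
After op 12 (remove /wuv): {"us":31}
After op 13 (add /pfv 0): {"pfv":0,"us":31}
After op 14 (remove /pfv): {"us":31}
After op 15 (replace /us 65): {"us":65}
After op 16 (replace /us 85): {"us":85}
After op 17 (replace /us 40): {"us":40}
After op 18 (replace /us 52): {"us":52}
After op 19 (add /e 96): {"e":96,"us":52}
After op 20 (remove /us): {"e":96}
After op 21 (add /no 74): {"e":96,"no":74}
Size at the root: 2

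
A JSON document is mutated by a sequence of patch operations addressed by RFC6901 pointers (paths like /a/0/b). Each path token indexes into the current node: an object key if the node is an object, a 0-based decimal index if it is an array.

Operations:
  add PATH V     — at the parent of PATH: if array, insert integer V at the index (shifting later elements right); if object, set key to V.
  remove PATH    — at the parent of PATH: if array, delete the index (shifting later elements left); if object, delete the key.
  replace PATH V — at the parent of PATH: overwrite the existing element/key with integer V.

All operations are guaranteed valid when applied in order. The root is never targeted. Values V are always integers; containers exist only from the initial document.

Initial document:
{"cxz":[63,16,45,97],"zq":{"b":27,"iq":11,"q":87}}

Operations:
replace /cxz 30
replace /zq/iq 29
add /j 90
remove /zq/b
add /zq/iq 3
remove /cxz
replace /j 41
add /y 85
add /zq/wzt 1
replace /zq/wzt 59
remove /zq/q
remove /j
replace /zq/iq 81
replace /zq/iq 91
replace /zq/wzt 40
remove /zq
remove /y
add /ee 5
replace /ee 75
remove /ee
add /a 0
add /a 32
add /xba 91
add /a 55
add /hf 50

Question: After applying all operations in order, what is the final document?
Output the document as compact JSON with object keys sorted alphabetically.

Answer: {"a":55,"hf":50,"xba":91}

Derivation:
After op 1 (replace /cxz 30): {"cxz":30,"zq":{"b":27,"iq":11,"q":87}}
After op 2 (replace /zq/iq 29): {"cxz":30,"zq":{"b":27,"iq":29,"q":87}}
After op 3 (add /j 90): {"cxz":30,"j":90,"zq":{"b":27,"iq":29,"q":87}}
After op 4 (remove /zq/b): {"cxz":30,"j":90,"zq":{"iq":29,"q":87}}
After op 5 (add /zq/iq 3): {"cxz":30,"j":90,"zq":{"iq":3,"q":87}}
After op 6 (remove /cxz): {"j":90,"zq":{"iq":3,"q":87}}
After op 7 (replace /j 41): {"j":41,"zq":{"iq":3,"q":87}}
After op 8 (add /y 85): {"j":41,"y":85,"zq":{"iq":3,"q":87}}
After op 9 (add /zq/wzt 1): {"j":41,"y":85,"zq":{"iq":3,"q":87,"wzt":1}}
After op 10 (replace /zq/wzt 59): {"j":41,"y":85,"zq":{"iq":3,"q":87,"wzt":59}}
After op 11 (remove /zq/q): {"j":41,"y":85,"zq":{"iq":3,"wzt":59}}
After op 12 (remove /j): {"y":85,"zq":{"iq":3,"wzt":59}}
After op 13 (replace /zq/iq 81): {"y":85,"zq":{"iq":81,"wzt":59}}
After op 14 (replace /zq/iq 91): {"y":85,"zq":{"iq":91,"wzt":59}}
After op 15 (replace /zq/wzt 40): {"y":85,"zq":{"iq":91,"wzt":40}}
After op 16 (remove /zq): {"y":85}
After op 17 (remove /y): {}
After op 18 (add /ee 5): {"ee":5}
After op 19 (replace /ee 75): {"ee":75}
After op 20 (remove /ee): {}
After op 21 (add /a 0): {"a":0}
After op 22 (add /a 32): {"a":32}
After op 23 (add /xba 91): {"a":32,"xba":91}
After op 24 (add /a 55): {"a":55,"xba":91}
After op 25 (add /hf 50): {"a":55,"hf":50,"xba":91}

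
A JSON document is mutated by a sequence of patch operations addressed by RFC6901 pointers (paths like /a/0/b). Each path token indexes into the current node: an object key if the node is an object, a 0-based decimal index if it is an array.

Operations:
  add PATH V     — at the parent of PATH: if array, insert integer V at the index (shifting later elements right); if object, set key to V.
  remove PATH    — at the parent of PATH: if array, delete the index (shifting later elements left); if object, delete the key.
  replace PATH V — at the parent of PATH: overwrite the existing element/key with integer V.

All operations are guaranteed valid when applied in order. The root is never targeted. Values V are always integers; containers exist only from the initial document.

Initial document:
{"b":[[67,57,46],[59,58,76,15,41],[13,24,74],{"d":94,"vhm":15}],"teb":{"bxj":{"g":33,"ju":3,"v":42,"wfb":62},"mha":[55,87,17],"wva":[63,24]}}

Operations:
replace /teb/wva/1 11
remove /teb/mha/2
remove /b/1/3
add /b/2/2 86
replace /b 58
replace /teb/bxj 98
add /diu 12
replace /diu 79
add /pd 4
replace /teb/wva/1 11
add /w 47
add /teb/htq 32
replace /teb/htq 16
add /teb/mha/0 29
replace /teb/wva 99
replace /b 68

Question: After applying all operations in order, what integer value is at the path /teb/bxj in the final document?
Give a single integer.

After op 1 (replace /teb/wva/1 11): {"b":[[67,57,46],[59,58,76,15,41],[13,24,74],{"d":94,"vhm":15}],"teb":{"bxj":{"g":33,"ju":3,"v":42,"wfb":62},"mha":[55,87,17],"wva":[63,11]}}
After op 2 (remove /teb/mha/2): {"b":[[67,57,46],[59,58,76,15,41],[13,24,74],{"d":94,"vhm":15}],"teb":{"bxj":{"g":33,"ju":3,"v":42,"wfb":62},"mha":[55,87],"wva":[63,11]}}
After op 3 (remove /b/1/3): {"b":[[67,57,46],[59,58,76,41],[13,24,74],{"d":94,"vhm":15}],"teb":{"bxj":{"g":33,"ju":3,"v":42,"wfb":62},"mha":[55,87],"wva":[63,11]}}
After op 4 (add /b/2/2 86): {"b":[[67,57,46],[59,58,76,41],[13,24,86,74],{"d":94,"vhm":15}],"teb":{"bxj":{"g":33,"ju":3,"v":42,"wfb":62},"mha":[55,87],"wva":[63,11]}}
After op 5 (replace /b 58): {"b":58,"teb":{"bxj":{"g":33,"ju":3,"v":42,"wfb":62},"mha":[55,87],"wva":[63,11]}}
After op 6 (replace /teb/bxj 98): {"b":58,"teb":{"bxj":98,"mha":[55,87],"wva":[63,11]}}
After op 7 (add /diu 12): {"b":58,"diu":12,"teb":{"bxj":98,"mha":[55,87],"wva":[63,11]}}
After op 8 (replace /diu 79): {"b":58,"diu":79,"teb":{"bxj":98,"mha":[55,87],"wva":[63,11]}}
After op 9 (add /pd 4): {"b":58,"diu":79,"pd":4,"teb":{"bxj":98,"mha":[55,87],"wva":[63,11]}}
After op 10 (replace /teb/wva/1 11): {"b":58,"diu":79,"pd":4,"teb":{"bxj":98,"mha":[55,87],"wva":[63,11]}}
After op 11 (add /w 47): {"b":58,"diu":79,"pd":4,"teb":{"bxj":98,"mha":[55,87],"wva":[63,11]},"w":47}
After op 12 (add /teb/htq 32): {"b":58,"diu":79,"pd":4,"teb":{"bxj":98,"htq":32,"mha":[55,87],"wva":[63,11]},"w":47}
After op 13 (replace /teb/htq 16): {"b":58,"diu":79,"pd":4,"teb":{"bxj":98,"htq":16,"mha":[55,87],"wva":[63,11]},"w":47}
After op 14 (add /teb/mha/0 29): {"b":58,"diu":79,"pd":4,"teb":{"bxj":98,"htq":16,"mha":[29,55,87],"wva":[63,11]},"w":47}
After op 15 (replace /teb/wva 99): {"b":58,"diu":79,"pd":4,"teb":{"bxj":98,"htq":16,"mha":[29,55,87],"wva":99},"w":47}
After op 16 (replace /b 68): {"b":68,"diu":79,"pd":4,"teb":{"bxj":98,"htq":16,"mha":[29,55,87],"wva":99},"w":47}
Value at /teb/bxj: 98

Answer: 98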